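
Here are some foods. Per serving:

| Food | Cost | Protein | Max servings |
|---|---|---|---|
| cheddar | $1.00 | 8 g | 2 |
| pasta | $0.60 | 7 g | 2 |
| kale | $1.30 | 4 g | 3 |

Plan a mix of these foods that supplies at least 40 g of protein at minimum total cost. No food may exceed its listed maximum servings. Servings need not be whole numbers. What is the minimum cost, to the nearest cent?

Cost per g of protein: pasta $0.0857, cheddar $0.1250, kale $0.3250.
Take 2 servings of pasta: +14.0 g protein for $1.20 (total $1.20, still need 26.0 g).
Take 2 servings of cheddar: +16.0 g protein for $2.00 (total $3.20, still need 10.0 g).
Take 2.5 servings of kale: +10.0 g protein for $3.25 (total $6.45, still need 0.0 g).
Filling from the cheapest source first is optimal under one linear minimum: $6.45.

$6.45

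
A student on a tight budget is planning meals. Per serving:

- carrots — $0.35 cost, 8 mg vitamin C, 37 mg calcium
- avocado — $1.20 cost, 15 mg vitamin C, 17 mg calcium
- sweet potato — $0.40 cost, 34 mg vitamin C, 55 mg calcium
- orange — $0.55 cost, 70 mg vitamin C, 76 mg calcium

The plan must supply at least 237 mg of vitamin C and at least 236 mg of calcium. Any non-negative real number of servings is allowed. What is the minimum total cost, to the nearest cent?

$1.86

This is a tiny linear program; its minimum lies at a vertex of the feasible set. List the vertices and price them.
carrots only: max(237/8, 236/37) = 29.62 servings → $10.37.
avocado only: max(237/15, 236/17) = 15.8 servings → $18.96.
sweet potato only: max(237/34, 236/55) = 6.971 servings → $2.79.
orange only: max(237/70, 236/76) = 3.386 servings → $1.86.
carrots + avocado: the both-tight solution has a negative serving — not a feasible corner.
carrots + sweet potato: intersection lies outside the first quadrant.
carrots + orange with both targets exact would need a negative amount; discard.
avocado + sweet potato: intersection lies outside the first quadrant.
avocado + orange: the both-tight solution has a negative serving — not a feasible corner.
sweet potato + orange: the both-tight solution has a negative serving — not a feasible corner.
So the least-cost plan costs $1.86.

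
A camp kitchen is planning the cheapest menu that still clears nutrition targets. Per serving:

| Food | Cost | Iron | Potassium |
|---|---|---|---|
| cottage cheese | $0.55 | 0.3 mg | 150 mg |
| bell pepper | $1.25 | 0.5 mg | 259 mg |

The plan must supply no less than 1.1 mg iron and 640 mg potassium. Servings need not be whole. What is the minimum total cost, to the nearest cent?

$2.35

cottage cheese only: max(1.1/0.3, 640/150) = 4.267 servings → $2.35.
bell pepper only: max(1.1/0.5, 640/259) = 2.471 servings → $3.09.
cottage cheese + bell pepper: the both-tight solution has a negative serving — not a feasible corner.
The minimum over all feasible corners is $2.35.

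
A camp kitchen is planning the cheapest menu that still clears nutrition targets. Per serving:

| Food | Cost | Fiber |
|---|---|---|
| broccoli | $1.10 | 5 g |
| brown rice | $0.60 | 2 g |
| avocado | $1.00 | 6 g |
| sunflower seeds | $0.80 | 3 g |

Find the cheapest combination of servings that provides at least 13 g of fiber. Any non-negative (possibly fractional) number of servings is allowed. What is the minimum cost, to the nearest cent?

Cost per g of fiber: avocado $0.1667, broccoli $0.2200, sunflower seeds $0.2667, brown rice $0.3000.
With no serving limits, use only avocado: 13 g / 6 g = 2.167 servings × $1.00 = $2.17.

$2.17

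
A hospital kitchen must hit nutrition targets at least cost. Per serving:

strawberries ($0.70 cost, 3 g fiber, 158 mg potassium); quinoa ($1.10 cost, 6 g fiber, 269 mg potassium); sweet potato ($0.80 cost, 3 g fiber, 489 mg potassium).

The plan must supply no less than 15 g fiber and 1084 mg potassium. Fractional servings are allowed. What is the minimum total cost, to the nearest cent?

Two binding constraints pin down two serving amounts, so the optimal mix uses at most two foods. The candidates are each food alone (scaled to the tighter of fiber/potassium) and each pair with both constraints tight.
strawberries only: max(15/3, 1084/158) = 6.861 servings → $4.80.
quinoa only: max(15/6, 1084/269) = 4.03 servings → $4.43.
sweet potato only: max(15/3, 1084/489) = 5 servings → $4.00.
strawberries + quinoa: the both-tight solution has a negative serving — not a feasible corner.
strawberries + sweet potato with both tight: 4.112 servings and 0.8882 servings → $3.59.
quinoa + sweet potato with both tight: 1.92 servings and 1.161 servings → $3.04.
Cheapest feasible corner: $3.04.

$3.04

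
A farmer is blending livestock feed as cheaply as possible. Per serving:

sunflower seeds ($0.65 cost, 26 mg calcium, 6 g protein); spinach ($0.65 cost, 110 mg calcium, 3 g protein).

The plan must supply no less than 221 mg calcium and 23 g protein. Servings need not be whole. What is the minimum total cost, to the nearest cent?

$2.90

Check every corner: each single food scaled to meet both minima, and each pair solved so both constraints bind.
sunflower seeds only: max(221/26, 23/6) = 8.5 servings → $5.53.
spinach only: max(221/110, 23/3) = 7.667 servings → $4.98.
sunflower seeds + spinach with both tight: 3.208 servings and 1.251 servings → $2.90.
The minimum over all feasible corners is $2.90.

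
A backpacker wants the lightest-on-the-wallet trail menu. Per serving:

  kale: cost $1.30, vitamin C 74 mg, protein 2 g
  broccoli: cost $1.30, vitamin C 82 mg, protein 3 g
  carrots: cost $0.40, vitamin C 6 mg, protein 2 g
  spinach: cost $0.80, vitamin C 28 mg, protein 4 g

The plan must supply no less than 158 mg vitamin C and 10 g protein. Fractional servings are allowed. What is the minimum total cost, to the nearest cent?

For a min-cost LP with two ≥-constraints, a basic feasible solution has at most two positive variables.
kale only: max(158/74, 10/2) = 5 servings → $6.50.
broccoli only: max(158/82, 10/3) = 3.333 servings → $4.33.
carrots only: max(158/6, 10/2) = 26.33 servings → $10.53.
spinach only: max(158/28, 10/4) = 5.643 servings → $4.51.
kale + broccoli with both targets exact would need a negative amount; discard.
kale + carrots with both tight: 1.882 servings and 3.118 servings → $3.69.
kale + spinach with both tight: 1.467 servings and 1.767 servings → $3.32.
broccoli + carrots with both tight: 1.753 servings and 2.37 servings → $3.23.
broccoli + spinach with both tight: 1.443 servings and 1.418 servings → $3.01.
carrots + spinach: intersection lies outside the first quadrant.
Cheapest feasible corner: $3.01.

$3.01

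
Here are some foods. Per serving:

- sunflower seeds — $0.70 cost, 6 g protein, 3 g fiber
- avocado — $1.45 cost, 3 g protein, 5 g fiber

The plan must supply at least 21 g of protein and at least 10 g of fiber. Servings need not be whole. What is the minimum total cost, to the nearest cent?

$2.45

The cheapest plan sits at a corner of the feasible region — with two constraints it uses at most two foods.
sunflower seeds only: max(21/6, 10/3) = 3.5 servings → $2.45.
avocado only: max(21/3, 10/5) = 7 servings → $10.15.
sunflower seeds + avocado with both targets exact would need a negative amount; discard.
Cheapest feasible corner: $2.45.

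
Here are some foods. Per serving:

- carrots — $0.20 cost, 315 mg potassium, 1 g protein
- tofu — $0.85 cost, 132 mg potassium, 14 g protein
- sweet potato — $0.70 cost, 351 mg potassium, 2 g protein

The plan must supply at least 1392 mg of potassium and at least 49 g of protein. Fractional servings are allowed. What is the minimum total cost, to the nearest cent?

The cheapest plan sits at a corner of the feasible region — with two constraints it uses at most two foods.
carrots only: max(1392/315, 49/1) = 49 servings → $9.80.
tofu only: max(1392/132, 49/14) = 10.55 servings → $8.96.
sweet potato only: max(1392/351, 49/2) = 24.5 servings → $17.15.
carrots + tofu with both tight: 3.043 servings and 3.283 servings → $3.40.
carrots + sweet potato: the both-tight solution has a negative serving — not a feasible corner.
tofu + sweet potato with both tight: 3.1 servings and 2.8 servings → $4.59.
The minimum over all feasible corners is $3.40.

$3.40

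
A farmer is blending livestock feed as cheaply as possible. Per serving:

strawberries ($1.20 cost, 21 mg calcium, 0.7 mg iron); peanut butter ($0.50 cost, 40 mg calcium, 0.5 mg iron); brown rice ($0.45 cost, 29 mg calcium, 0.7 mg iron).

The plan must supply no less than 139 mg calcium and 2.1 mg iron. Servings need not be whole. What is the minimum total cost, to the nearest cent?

Compare the cost at each extreme point of the feasible region.
strawberries only: max(139/21, 2.1/0.7) = 6.619 servings → $7.94.
peanut butter only: max(139/40, 2.1/0.5) = 4.2 servings → $2.10.
brown rice only: max(139/29, 2.1/0.7) = 4.793 servings → $2.16.
strawberries + peanut butter with both tight: 0.8286 servings and 3.04 servings → $2.51.
strawberries + brown rice: intersection lies outside the first quadrant.
peanut butter + brown rice with both tight: 2.696 servings and 1.074 servings → $1.83.
So the least-cost plan costs $1.83.

$1.83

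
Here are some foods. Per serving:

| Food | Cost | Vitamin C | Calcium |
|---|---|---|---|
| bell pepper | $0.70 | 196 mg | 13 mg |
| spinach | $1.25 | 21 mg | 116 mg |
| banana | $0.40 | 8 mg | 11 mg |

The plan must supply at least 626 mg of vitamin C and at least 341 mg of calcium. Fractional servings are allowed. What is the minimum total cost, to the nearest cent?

$5.31

For a min-cost LP with two ≥-constraints, a basic feasible solution has at most two positive variables.
bell pepper only: max(626/196, 341/13) = 26.23 servings → $18.36.
spinach only: max(626/21, 341/116) = 29.81 servings → $37.26.
banana only: max(626/8, 341/11) = 78.25 servings → $31.30.
bell pepper + spinach with both tight: 2.914 servings and 2.613 servings → $5.31.
bell pepper + banana with both tight: 2.026 servings and 28.61 servings → $12.86.
spinach + banana: intersection lies outside the first quadrant.
Cheapest feasible corner: $5.31.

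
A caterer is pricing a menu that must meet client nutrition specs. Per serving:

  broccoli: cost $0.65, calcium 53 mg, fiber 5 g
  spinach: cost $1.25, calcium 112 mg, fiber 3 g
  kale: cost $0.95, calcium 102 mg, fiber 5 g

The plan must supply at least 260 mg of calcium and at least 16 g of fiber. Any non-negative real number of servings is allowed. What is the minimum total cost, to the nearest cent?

$2.63

broccoli only: max(260/53, 16/5) = 4.906 servings → $3.19.
spinach only: max(260/112, 16/3) = 5.333 servings → $6.67.
kale only: max(260/102, 16/5) = 3.2 servings → $3.04.
broccoli + spinach with both tight: 2.524 servings and 1.127 servings → $3.05.
broccoli + kale with both tight: 1.355 servings and 1.845 servings → $2.63.
spinach + kale: intersection lies outside the first quadrant.
So the least-cost plan costs $2.63.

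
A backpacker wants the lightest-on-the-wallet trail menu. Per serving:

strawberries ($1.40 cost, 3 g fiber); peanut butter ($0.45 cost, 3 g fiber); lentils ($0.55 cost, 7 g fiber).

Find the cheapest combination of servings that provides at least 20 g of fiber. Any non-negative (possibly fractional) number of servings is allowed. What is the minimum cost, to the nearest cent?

Cost per g of fiber: lentils $0.0786, peanut butter $0.1500, strawberries $0.4667.
With no serving limits, use only lentils: 20 g / 7 g = 2.857 servings × $0.55 = $1.57.

$1.57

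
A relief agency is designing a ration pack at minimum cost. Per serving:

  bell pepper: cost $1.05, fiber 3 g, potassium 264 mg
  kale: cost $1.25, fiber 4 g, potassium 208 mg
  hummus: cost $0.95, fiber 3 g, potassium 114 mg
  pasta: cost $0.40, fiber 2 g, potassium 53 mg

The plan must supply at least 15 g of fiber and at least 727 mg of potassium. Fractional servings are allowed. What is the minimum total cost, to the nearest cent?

For a min-cost LP with two ≥-constraints, a basic feasible solution has at most two positive variables.
bell pepper only: max(15/3, 727/264) = 5 servings → $5.25.
kale only: max(15/4, 727/208) = 3.75 servings → $4.69.
hummus only: max(15/3, 727/114) = 6.377 servings → $6.06.
pasta only: max(15/2, 727/53) = 13.72 servings → $5.49.
bell pepper + kale: the both-tight solution has a negative serving — not a feasible corner.
bell pepper + hummus with both tight: 1.047 servings and 3.953 servings → $4.85.
bell pepper + pasta with both tight: 1.786 servings and 4.821 servings → $3.80.
kale + hummus with both tight: 2.804 servings and 1.262 servings → $4.70.
kale + pasta with both tight: 3.23 servings and 1.039 servings → $4.45.
hummus + pasta: intersection lies outside the first quadrant.
So the least-cost plan costs $3.80.

$3.80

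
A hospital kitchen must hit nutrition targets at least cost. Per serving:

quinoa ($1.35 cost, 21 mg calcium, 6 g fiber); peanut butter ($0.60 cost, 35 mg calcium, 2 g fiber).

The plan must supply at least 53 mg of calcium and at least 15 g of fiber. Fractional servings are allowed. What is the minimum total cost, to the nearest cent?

$3.38

This is a tiny linear program; its minimum lies at a vertex of the feasible set. List the vertices and price them.
quinoa only: max(53/21, 15/6) = 2.524 servings → $3.41.
peanut butter only: max(53/35, 15/2) = 7.5 servings → $4.50.
quinoa + peanut butter with both tight: 2.494 servings and 0.01786 servings → $3.38.
The minimum over all feasible corners is $3.38.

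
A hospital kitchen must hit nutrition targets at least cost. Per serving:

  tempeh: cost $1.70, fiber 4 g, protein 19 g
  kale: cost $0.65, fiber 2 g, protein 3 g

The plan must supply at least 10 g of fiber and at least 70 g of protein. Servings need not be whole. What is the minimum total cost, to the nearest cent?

$6.26

For a min-cost LP with two ≥-constraints, a basic feasible solution has at most two positive variables.
tempeh only: max(10/4, 70/19) = 3.684 servings → $6.26.
kale only: max(10/2, 70/3) = 23.33 servings → $15.17.
tempeh + kale with both targets exact would need a negative amount; discard.
The minimum over all feasible corners is $6.26.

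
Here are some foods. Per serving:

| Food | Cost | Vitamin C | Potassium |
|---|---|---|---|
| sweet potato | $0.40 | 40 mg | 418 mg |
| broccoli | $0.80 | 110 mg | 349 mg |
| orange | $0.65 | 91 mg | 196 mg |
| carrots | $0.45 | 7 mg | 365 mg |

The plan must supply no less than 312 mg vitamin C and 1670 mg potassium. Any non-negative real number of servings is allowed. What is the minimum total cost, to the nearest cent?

The cheapest plan sits at a corner of the feasible region — with two constraints it uses at most two foods.
sweet potato only: max(312/40, 1670/418) = 7.8 servings → $3.12.
broccoli only: max(312/110, 1670/349) = 4.785 servings → $3.83.
orange only: max(312/91, 1670/196) = 8.52 servings → $5.54.
carrots only: max(312/7, 1670/365) = 44.57 servings → $20.06.
sweet potato + broccoli with both tight: 2.336 servings and 1.987 servings → $2.52.
sweet potato + orange with both tight: 3.007 servings and 2.107 servings → $2.57.
sweet potato + carrots: intersection lies outside the first quadrant.
broccoli + orange: the both-tight solution has a negative serving — not a feasible corner.
broccoli + carrots with both tight: 2.71 servings and 1.984 servings → $3.06.
orange + carrots with both tight: 3.209 servings and 2.852 servings → $3.37.
The minimum over all feasible corners is $2.52.

$2.52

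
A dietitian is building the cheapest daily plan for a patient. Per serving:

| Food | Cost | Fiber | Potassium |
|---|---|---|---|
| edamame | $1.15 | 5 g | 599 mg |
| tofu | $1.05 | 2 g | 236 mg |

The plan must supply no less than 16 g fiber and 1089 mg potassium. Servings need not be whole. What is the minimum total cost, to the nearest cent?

$3.68

With two linear requirements the optimum uses one or two foods; enumerate the corners.
edamame only: max(16/5, 1089/599) = 3.2 servings → $3.68.
tofu only: max(16/2, 1089/236) = 8 servings → $8.40.
edamame + tofu: intersection lies outside the first quadrant.
The minimum over all feasible corners is $3.68.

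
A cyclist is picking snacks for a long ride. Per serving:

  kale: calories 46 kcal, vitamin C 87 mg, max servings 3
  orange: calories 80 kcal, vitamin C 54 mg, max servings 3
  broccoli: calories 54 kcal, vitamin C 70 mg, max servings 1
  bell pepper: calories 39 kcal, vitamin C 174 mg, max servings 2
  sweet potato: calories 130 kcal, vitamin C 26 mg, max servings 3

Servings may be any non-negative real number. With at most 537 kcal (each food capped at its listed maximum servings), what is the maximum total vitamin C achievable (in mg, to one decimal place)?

846.4 mg

Vitamin C per kcal: bell pepper 4.462, kale 1.891, broccoli 1.296, orange 0.675, sweet potato 0.2.
Take 2 servings of bell pepper: uses 78 kcal, +348.0 mg vitamin C (running total 348.0 mg).
Take 3 servings of kale: uses 138 kcal, +261.0 mg vitamin C (running total 609.0 mg).
Take 1 serving of broccoli: uses 54 kcal, +70.0 mg vitamin C (running total 679.0 mg).
Take 3 servings of orange: uses 240 kcal, +162.0 mg vitamin C (running total 841.0 mg).
Take 0.2077 servings of sweet potato: uses 27 kcal, +5.4 mg vitamin C (running total 846.4 mg).
Filling greedily by vitamin C-per-kcal is optimal for one linear limit, giving 846.4 mg.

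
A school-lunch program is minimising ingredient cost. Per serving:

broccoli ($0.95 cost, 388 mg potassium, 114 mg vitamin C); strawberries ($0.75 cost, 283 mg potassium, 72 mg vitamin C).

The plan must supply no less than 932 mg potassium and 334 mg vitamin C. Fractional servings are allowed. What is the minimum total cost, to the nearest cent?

broccoli only: max(932/388, 334/114) = 2.93 servings → $2.78.
strawberries only: max(932/283, 334/72) = 4.639 servings → $3.48.
broccoli + strawberries: the both-tight solution has a negative serving — not a feasible corner.
Cheapest feasible corner: $2.78.

$2.78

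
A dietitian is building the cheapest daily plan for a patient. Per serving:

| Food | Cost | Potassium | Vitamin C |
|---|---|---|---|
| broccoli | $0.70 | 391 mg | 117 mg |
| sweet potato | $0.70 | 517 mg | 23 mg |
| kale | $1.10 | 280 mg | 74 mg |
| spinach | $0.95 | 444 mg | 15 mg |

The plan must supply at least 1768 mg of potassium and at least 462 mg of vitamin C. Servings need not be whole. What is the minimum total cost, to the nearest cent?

$3.05

An LP optimum is at a vertex; with two nutrient constraints at most two foods are used. Check each candidate.
broccoli only: max(1768/391, 462/117) = 4.522 servings → $3.17.
sweet potato only: max(1768/517, 462/23) = 20.09 servings → $14.06.
kale only: max(1768/280, 462/74) = 6.314 servings → $6.95.
spinach only: max(1768/444, 462/15) = 30.8 servings → $29.26.
broccoli + sweet potato with both tight: 3.849 servings and 0.509 servings → $3.05.
broccoli + kale: the both-tight solution has a negative serving — not a feasible corner.
broccoli + spinach with both tight: 3.876 servings and 0.5688 servings → $3.25.
sweet potato + kale with both tight: 0.04626 servings and 6.229 servings → $6.88.
sweet potato + spinach: the both-tight solution has a negative serving — not a feasible corner.
kale + spinach with both tight: 6.233 servings and 0.05137 servings → $6.90.
So the least-cost plan costs $3.05.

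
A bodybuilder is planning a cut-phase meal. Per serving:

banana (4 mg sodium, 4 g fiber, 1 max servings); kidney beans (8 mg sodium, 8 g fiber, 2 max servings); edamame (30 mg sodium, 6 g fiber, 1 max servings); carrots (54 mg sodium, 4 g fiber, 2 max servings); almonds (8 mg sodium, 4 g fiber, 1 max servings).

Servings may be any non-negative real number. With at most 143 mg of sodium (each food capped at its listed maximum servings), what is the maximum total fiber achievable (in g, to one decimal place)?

36.3 g

Fiber per mg sodium: banana 1, kidney beans 1, almonds 0.5, edamame 0.2, carrots 0.07407.
Take 1 serving of banana: uses 4 mg sodium, +4.0 g fiber (running total 4.0 g).
Take 2 servings of kidney beans: uses 16 mg sodium, +16.0 g fiber (running total 20.0 g).
Take 1 serving of almonds: uses 8 mg sodium, +4.0 g fiber (running total 24.0 g).
Take 1 serving of edamame: uses 30 mg sodium, +6.0 g fiber (running total 30.0 g).
Take 1.574 servings of carrots: uses 85 mg sodium, +6.3 g fiber (running total 36.3 g).
Greedy by best ratio exhausts the sodium allowance optimally: 36.3 g.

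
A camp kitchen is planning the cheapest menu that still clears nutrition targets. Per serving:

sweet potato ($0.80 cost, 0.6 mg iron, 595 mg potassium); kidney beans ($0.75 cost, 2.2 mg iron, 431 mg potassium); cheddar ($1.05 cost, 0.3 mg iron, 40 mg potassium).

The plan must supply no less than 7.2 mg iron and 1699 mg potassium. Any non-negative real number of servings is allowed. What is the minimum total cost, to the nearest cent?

For a min-cost LP with two ≥-constraints, a basic feasible solution has at most two positive variables.
sweet potato only: max(7.2/0.6, 1699/595) = 12 servings → $9.60.
kidney beans only: max(7.2/2.2, 1699/431) = 3.942 servings → $2.96.
cheddar only: max(7.2/0.3, 1699/40) = 42.48 servings → $44.60.
sweet potato + kidney beans with both tight: 0.6042 servings and 3.108 servings → $2.81.
sweet potato + cheddar with both tight: 1.435 servings and 21.13 servings → $23.33.
kidney beans + cheddar with both targets exact would need a negative amount; discard.
The minimum over all feasible corners is $2.81.

$2.81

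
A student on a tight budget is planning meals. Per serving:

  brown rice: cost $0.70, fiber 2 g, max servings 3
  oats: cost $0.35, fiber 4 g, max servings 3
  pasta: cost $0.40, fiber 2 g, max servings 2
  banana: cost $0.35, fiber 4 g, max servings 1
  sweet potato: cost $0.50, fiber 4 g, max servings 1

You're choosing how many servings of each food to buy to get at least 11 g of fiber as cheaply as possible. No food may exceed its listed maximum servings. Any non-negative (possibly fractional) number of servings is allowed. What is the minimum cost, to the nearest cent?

Cost per g of fiber: oats $0.0875, banana $0.0875, sweet potato $0.1250, pasta $0.2000, brown rice $0.3500.
Take 2.75 servings of oats: +11.0 g fiber for $0.96 (total $0.96, still need 0.0 g).
Filling from the cheapest source first is optimal under one linear minimum: $0.96.

$0.96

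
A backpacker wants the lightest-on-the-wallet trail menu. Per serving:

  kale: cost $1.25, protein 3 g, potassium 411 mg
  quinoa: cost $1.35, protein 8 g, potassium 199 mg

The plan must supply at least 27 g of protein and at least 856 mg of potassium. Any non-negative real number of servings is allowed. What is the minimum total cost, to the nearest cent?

kale only: max(27/3, 856/411) = 9 servings → $11.25.
quinoa only: max(27/8, 856/199) = 4.302 servings → $5.81.
kale + quinoa with both tight: 0.5481 servings and 3.169 servings → $4.96.
So the least-cost plan costs $4.96.

$4.96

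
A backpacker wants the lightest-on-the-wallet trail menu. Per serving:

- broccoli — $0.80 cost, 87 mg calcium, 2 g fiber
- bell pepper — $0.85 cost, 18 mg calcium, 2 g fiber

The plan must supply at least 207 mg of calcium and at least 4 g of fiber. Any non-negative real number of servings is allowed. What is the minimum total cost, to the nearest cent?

$1.90

With two linear requirements the optimum uses one or two foods; enumerate the corners.
broccoli only: max(207/87, 4/2) = 2.379 servings → $1.90.
bell pepper only: max(207/18, 4/2) = 11.5 servings → $9.78.
broccoli + bell pepper with both targets exact would need a negative amount; discard.
So the least-cost plan costs $1.90.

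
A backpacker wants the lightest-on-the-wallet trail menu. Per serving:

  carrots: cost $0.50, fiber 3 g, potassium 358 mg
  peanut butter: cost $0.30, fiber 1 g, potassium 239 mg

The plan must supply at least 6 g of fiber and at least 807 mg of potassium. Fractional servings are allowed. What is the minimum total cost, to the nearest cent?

With two linear requirements the optimum uses one or two foods; enumerate the corners.
carrots only: max(6/3, 807/358) = 2.254 servings → $1.13.
peanut butter only: max(6/1, 807/239) = 6 servings → $1.80.
carrots + peanut butter with both tight: 1.747 servings and 0.7604 servings → $1.10.
So the least-cost plan costs $1.10.

$1.10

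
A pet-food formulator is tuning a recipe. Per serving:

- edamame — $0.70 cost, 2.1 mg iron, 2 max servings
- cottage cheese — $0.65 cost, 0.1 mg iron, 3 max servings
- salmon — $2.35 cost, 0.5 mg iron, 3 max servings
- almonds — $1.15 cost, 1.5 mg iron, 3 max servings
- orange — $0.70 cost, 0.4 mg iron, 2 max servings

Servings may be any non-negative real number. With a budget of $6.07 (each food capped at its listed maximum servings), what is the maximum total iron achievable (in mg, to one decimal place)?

9.4 mg

Iron per dollar: edamame 3, almonds 1.304, orange 0.5714, salmon 0.2128, cottage cheese 0.1538.
Take 2 servings of edamame: spends $1.40, +4.2 mg iron (running total 4.2 mg).
Take 3 servings of almonds: spends $3.45, +4.5 mg iron (running total 8.7 mg).
Take 1.743 servings of orange: spends $1.22, +0.7 mg iron (running total 9.4 mg).
Greedy by best ratio exhausts the cost allowance optimally: 9.4 mg.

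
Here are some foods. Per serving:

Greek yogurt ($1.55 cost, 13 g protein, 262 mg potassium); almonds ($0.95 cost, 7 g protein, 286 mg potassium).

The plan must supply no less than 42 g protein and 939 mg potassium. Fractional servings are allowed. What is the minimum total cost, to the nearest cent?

$5.08

An LP optimum is at a vertex; with two nutrient constraints at most two foods are used. Check each candidate.
Greek yogurt only: max(42/13, 939/262) = 3.584 servings → $5.56.
almonds only: max(42/7, 939/286) = 6 servings → $5.70.
Greek yogurt + almonds with both tight: 2.887 servings and 0.6385 servings → $5.08.
So the least-cost plan costs $5.08.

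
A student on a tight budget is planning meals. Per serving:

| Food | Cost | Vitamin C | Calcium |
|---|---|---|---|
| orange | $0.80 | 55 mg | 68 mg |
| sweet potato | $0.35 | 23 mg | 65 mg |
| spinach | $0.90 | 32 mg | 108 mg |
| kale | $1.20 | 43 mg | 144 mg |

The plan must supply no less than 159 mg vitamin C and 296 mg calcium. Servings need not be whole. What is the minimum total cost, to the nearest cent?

$2.35

With two linear requirements the optimum uses one or two foods; enumerate the corners.
orange only: max(159/55, 296/68) = 4.353 servings → $3.48.
sweet potato only: max(159/23, 296/65) = 6.913 servings → $2.42.
spinach only: max(159/32, 296/108) = 4.969 servings → $4.47.
kale only: max(159/43, 296/144) = 3.698 servings → $4.44.
orange + sweet potato with both tight: 1.754 servings and 2.719 servings → $2.35.
orange + spinach with both tight: 2.046 servings and 1.453 servings → $2.94.
orange + kale with both tight: 2.035 servings and 1.094 servings → $2.94.
sweet potato + spinach: the both-tight solution has a negative serving — not a feasible corner.
sweet potato + kale: intersection lies outside the first quadrant.
spinach + kale: the both-tight solution has a negative serving — not a feasible corner.
So the least-cost plan costs $2.35.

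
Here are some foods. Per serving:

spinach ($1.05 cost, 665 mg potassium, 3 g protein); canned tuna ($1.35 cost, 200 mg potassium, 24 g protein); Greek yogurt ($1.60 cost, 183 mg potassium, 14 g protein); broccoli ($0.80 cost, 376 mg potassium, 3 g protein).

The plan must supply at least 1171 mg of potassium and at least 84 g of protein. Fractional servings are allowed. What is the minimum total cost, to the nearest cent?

$5.37

The cheapest plan sits at a corner of the feasible region — with two constraints it uses at most two foods.
spinach only: max(1171/665, 84/3) = 28 servings → $29.40.
canned tuna only: max(1171/200, 84/24) = 5.855 servings → $7.90.
Greek yogurt only: max(1171/183, 84/14) = 6.399 servings → $10.24.
broccoli only: max(1171/376, 84/3) = 28 servings → $22.40.
spinach + canned tuna with both tight: 0.7359 servings and 3.408 servings → $5.37.
spinach + Greek yogurt with both tight: 0.1167 servings and 5.975 servings → $9.68.
spinach + broccoli: intersection lies outside the first quadrant.
canned tuna + Greek yogurt: the both-tight solution has a negative serving — not a feasible corner.
canned tuna + broccoli with both tight: 3.332 servings and 1.342 servings → $5.57.
Greek yogurt + broccoli with both tight: 5.954 servings and 0.2168 servings → $9.70.
So the least-cost plan costs $5.37.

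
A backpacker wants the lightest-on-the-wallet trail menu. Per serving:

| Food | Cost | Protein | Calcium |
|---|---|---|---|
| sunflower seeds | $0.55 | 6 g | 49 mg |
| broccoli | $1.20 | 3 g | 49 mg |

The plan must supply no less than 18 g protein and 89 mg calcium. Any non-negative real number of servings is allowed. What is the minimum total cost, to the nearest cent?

$1.65

This is a tiny linear program; its minimum lies at a vertex of the feasible set. List the vertices and price them.
sunflower seeds only: max(18/6, 89/49) = 3 servings → $1.65.
broccoli only: max(18/3, 89/49) = 6 servings → $7.20.
sunflower seeds + broccoli: the both-tight solution has a negative serving — not a feasible corner.
So the least-cost plan costs $1.65.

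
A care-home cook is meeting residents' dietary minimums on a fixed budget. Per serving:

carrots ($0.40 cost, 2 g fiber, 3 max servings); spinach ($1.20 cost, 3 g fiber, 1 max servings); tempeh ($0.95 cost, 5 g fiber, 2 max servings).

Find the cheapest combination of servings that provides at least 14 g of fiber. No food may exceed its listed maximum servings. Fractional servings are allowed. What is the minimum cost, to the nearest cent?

Cost per g of fiber: tempeh $0.1900, carrots $0.2000, spinach $0.4000.
Take 2 servings of tempeh: +10.0 g fiber for $1.90 (total $1.90, still need 4.0 g).
Take 2 servings of carrots: +4.0 g fiber for $0.80 (total $2.70, still need 0.0 g).
Filling from the cheapest source first is optimal under one linear minimum: $2.70.

$2.70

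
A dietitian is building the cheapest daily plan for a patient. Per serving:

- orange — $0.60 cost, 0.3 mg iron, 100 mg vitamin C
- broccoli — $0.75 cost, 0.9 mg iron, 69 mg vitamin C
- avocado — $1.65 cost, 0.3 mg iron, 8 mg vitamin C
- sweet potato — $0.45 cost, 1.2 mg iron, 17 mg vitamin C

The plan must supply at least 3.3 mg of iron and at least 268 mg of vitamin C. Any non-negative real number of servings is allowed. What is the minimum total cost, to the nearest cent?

$2.36

Two binding constraints pin down two serving amounts, so the optimal mix uses at most two foods. The candidates are each food alone (scaled to the tighter of iron/vitamin C) and each pair with both constraints tight.
orange only: max(3.3/0.3, 268/100) = 11 servings → $6.60.
broccoli only: max(3.3/0.9, 268/69) = 3.884 servings → $2.91.
avocado only: max(3.3/0.3, 268/8) = 33.5 servings → $55.27.
sweet potato only: max(3.3/1.2, 268/17) = 15.76 servings → $7.09.
orange + broccoli with both tight: 0.1948 servings and 3.602 servings → $2.82.
orange + avocado with both tight: 1.957 servings and 9.043 servings → $16.10.
orange + sweet potato with both tight: 2.311 servings and 2.172 servings → $2.36.
broccoli + avocado: intersection lies outside the first quadrant.
broccoli + sweet potato: the both-tight solution has a negative serving — not a feasible corner.
avocado + sweet potato: intersection lies outside the first quadrant.
So the least-cost plan costs $2.36.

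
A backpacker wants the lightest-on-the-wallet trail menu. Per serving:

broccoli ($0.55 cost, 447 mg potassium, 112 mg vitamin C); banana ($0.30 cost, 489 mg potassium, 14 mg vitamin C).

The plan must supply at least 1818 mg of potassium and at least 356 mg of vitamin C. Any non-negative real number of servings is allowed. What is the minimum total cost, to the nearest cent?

Two binding constraints pin down two serving amounts, so the optimal mix uses at most two foods. The candidates are each food alone (scaled to the tighter of potassium/vitamin C) and each pair with both constraints tight.
broccoli only: max(1818/447, 356/112) = 4.067 servings → $2.24.
banana only: max(1818/489, 356/14) = 25.43 servings → $7.63.
broccoli + banana with both tight: 3.064 servings and 0.917 servings → $1.96.
The minimum over all feasible corners is $1.96.

$1.96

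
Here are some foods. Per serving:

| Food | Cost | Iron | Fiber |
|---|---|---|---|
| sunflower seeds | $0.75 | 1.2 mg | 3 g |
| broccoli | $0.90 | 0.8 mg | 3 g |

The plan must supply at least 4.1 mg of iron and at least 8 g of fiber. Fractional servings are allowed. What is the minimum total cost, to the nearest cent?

Check every corner: each single food scaled to meet both minima, and each pair solved so both constraints bind.
sunflower seeds only: max(4.1/1.2, 8/3) = 3.417 servings → $2.56.
broccoli only: max(4.1/0.8, 8/3) = 5.125 servings → $4.61.
sunflower seeds + broccoli: the both-tight solution has a negative serving — not a feasible corner.
Cheapest feasible corner: $2.56.

$2.56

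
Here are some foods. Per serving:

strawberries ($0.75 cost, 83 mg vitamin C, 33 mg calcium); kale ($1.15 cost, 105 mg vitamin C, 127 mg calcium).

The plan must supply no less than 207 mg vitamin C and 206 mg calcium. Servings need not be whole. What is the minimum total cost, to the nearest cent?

The cheapest plan sits at a corner of the feasible region — with two constraints it uses at most two foods.
strawberries only: max(207/83, 206/33) = 6.242 servings → $4.68.
kale only: max(207/105, 206/127) = 1.971 servings → $2.27.
strawberries + kale with both tight: 0.6584 servings and 1.451 servings → $2.16.
Cheapest feasible corner: $2.16.

$2.16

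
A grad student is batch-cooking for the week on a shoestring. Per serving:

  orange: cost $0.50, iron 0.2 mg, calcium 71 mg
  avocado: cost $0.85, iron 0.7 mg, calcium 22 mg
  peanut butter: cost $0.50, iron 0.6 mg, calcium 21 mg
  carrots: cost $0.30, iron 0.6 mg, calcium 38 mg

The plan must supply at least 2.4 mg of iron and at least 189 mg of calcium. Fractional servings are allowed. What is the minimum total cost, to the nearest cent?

orange only: max(2.4/0.2, 189/71) = 12 servings → $6.00.
avocado only: max(2.4/0.7, 189/22) = 8.591 servings → $7.30.
peanut butter only: max(2.4/0.6, 189/21) = 9 servings → $4.50.
carrots only: max(2.4/0.6, 189/38) = 4.974 servings → $1.49.
orange + avocado with both tight: 1.755 servings and 2.927 servings → $3.37.
orange + peanut butter with both tight: 1.641 servings and 3.453 servings → $2.55.
orange + carrots with both tight: 0.6343 servings and 3.789 servings → $1.45.
avocado + peanut butter: the both-tight solution has a negative serving — not a feasible corner.
avocado + carrots: the both-tight solution has a negative serving — not a feasible corner.
peanut butter + carrots: the both-tight solution has a negative serving — not a feasible corner.
So the least-cost plan costs $1.45.

$1.45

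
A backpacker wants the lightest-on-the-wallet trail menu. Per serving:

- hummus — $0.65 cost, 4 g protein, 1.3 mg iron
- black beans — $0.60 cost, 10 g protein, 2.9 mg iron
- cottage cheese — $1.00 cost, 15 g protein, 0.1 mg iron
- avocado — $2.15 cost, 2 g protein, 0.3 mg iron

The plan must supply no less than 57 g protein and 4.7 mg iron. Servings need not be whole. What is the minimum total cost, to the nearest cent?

$3.42

This is a tiny linear program; its minimum lies at a vertex of the feasible set. List the vertices and price them.
hummus only: max(57/4, 4.7/1.3) = 14.25 servings → $9.26.
black beans only: max(57/10, 4.7/2.9) = 5.7 servings → $3.42.
cottage cheese only: max(57/15, 4.7/0.1) = 47 servings → $47.00.
avocado only: max(57/2, 4.7/0.3) = 28.5 servings → $61.27.
hummus + black beans with both targets exact would need a negative amount; discard.
hummus + cottage cheese with both tight: 3.393 servings and 2.895 servings → $5.10.
hummus + avocado with both targets exact would need a negative amount; discard.
black beans + cottage cheese with both tight: 1.525 servings and 2.784 servings → $3.70.
black beans + avocado: intersection lies outside the first quadrant.
cottage cheese + avocado with both tight: 1.791 servings and 15.07 servings → $34.19.
So the least-cost plan costs $3.42.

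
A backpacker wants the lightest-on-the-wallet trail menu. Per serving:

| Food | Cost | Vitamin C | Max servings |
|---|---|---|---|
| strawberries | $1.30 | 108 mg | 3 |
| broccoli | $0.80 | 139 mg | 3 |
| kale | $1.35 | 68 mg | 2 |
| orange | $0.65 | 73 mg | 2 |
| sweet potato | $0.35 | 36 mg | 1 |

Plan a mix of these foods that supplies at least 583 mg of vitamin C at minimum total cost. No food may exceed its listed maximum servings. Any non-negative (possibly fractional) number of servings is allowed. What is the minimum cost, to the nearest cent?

Cost per mg of vitamin C: broccoli $0.0058, orange $0.0089, sweet potato $0.0097, strawberries $0.0120, kale $0.0199.
Take 3 servings of broccoli: +417.0 mg vitamin C for $2.40 (total $2.40, still need 166.0 mg).
Take 2 servings of orange: +146.0 mg vitamin C for $1.30 (total $3.70, still need 20.0 mg).
Take 0.5556 servings of sweet potato: +20.0 mg vitamin C for $0.19 (total $3.89, still need 0.0 mg).
Greedy by cheapest-per-mg is optimal for a single linear constraint, so the minimum cost is $3.89.

$3.89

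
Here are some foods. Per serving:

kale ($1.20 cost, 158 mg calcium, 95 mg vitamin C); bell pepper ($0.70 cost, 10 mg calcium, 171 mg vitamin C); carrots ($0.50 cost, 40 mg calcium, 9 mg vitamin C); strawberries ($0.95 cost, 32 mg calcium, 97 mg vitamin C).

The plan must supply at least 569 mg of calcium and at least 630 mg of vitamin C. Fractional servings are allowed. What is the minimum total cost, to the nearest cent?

$5.41

Two binding constraints pin down two serving amounts, so the optimal mix uses at most two foods. The candidates are each food alone (scaled to the tighter of calcium/vitamin C) and each pair with both constraints tight.
kale only: max(569/158, 630/95) = 6.632 servings → $7.96.
bell pepper only: max(569/10, 630/171) = 56.9 servings → $39.83.
carrots only: max(569/40, 630/9) = 70 servings → $35.00.
strawberries only: max(569/32, 630/97) = 17.78 servings → $16.89.
kale + bell pepper with both tight: 3.491 servings and 1.745 servings → $5.41.
kale + carrots with both targets exact would need a negative amount; discard.
kale + strawberries with both tight: 2.851 servings and 3.702 servings → $6.94.
bell pepper + carrots with both tight: 2.975 servings and 13.48 servings → $8.82.
bell pepper + strawberries: intersection lies outside the first quadrant.
carrots + strawberries with both tight: 9.753 servings and 5.59 servings → $10.19.
Cheapest feasible corner: $5.41.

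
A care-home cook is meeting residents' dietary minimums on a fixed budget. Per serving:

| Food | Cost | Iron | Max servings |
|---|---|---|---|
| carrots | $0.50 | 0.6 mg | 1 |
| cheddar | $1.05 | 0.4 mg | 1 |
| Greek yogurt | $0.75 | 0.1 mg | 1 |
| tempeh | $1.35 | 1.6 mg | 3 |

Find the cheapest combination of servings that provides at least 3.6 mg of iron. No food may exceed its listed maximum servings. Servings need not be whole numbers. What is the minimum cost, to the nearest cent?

Cost per mg of iron: carrots $0.8333, tempeh $0.8438, cheddar $2.6250, Greek yogurt $7.5000.
Take 1 serving of carrots: +0.6 mg iron for $0.50 (total $0.50, still need 3.0 mg).
Take 1.875 servings of tempeh: +3.0 mg iron for $2.53 (total $3.03, still need 0.0 mg).
Filling from the cheapest source first is optimal under one linear minimum: $3.03.

$3.03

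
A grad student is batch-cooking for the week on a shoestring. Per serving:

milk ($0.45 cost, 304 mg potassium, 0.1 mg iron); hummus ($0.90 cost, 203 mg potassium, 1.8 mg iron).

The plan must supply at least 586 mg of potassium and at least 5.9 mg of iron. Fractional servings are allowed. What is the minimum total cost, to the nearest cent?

At the optimum either one food covers both requirements or two foods hit both targets exactly; no other combination can be cheaper.
milk only: max(586/304, 5.9/0.1) = 59 servings → $26.55.
hummus only: max(586/203, 5.9/1.8) = 3.278 servings → $2.95.
milk + hummus with both targets exact would need a negative amount; discard.
The minimum over all feasible corners is $2.95.

$2.95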